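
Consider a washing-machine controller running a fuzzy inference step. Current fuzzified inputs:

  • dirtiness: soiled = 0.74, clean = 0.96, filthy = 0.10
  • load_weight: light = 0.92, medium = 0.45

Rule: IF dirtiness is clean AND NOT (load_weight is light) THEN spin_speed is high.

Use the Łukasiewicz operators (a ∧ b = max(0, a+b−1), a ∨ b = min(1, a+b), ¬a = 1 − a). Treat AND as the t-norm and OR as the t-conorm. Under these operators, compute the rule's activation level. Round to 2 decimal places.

firing strength: clean=0.96, ¬light=1−0.92=0.08; AND[max(0, a+b−1)] → w = 0.04

0.04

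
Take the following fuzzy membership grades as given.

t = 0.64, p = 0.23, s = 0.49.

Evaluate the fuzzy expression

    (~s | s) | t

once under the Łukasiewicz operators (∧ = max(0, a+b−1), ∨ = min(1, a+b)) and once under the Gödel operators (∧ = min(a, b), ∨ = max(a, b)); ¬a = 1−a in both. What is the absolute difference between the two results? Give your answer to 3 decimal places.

0.360

Under Łukasiewicz:
  ~s = 1 − 0.49 = 0.51
  ~s | s = min(1, a+b) on (0.51, 0.49) = 1.00
  (~s | s) | t = min(1, a+b) on (1.00, 0.64) = 1.00
  → value = 1.0000
Under Gödel:
  ~s = 1 − 0.49 = 0.51
  ~s | s = max(a, b) on (0.51, 0.49) = 0.51
  (~s | s) | t = max(a, b) on (0.51, 0.64) = 0.64
  → value = 0.6400
|1.0000 − 0.6400| = 0.360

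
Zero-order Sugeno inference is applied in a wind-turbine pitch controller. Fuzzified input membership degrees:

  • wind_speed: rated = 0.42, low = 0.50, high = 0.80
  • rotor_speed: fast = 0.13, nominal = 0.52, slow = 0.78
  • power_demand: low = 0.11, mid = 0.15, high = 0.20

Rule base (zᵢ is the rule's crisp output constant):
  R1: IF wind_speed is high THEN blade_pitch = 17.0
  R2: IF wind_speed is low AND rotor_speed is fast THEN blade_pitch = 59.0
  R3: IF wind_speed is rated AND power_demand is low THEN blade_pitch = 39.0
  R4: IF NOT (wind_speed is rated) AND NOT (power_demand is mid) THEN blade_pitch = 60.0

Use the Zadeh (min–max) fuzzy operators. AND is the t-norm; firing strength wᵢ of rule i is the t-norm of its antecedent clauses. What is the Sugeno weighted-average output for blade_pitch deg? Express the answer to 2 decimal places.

37.26

R1 (z=17.0): high=0.80 → w = 0.80
R2 (z=59.0): low=0.50, fast=0.13; AND[min(a, b)] → w = 0.13
R3 (z=39.0): rated=0.42, low=0.11; AND[min(a, b)] → w = 0.11
R4 (z=60.0): ¬rated=1−0.42=0.58, ¬mid=1−0.15=0.85; AND[min(a, b)] → w = 0.58
Weighted average = (0.80·17.0 + 0.13·59.0 + 0.11·39.0 + 0.58·60.0) / (0.80 + 0.13 + 0.11 + 0.58)
  = 60.3600 / 1.6200 = 37.26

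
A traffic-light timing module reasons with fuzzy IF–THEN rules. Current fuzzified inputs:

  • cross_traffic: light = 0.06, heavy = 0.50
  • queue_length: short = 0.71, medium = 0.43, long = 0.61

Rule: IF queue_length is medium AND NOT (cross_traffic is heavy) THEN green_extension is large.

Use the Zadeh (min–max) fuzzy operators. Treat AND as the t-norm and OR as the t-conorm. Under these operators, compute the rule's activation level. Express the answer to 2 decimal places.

firing strength: medium=0.43, ¬heavy=1−0.50=0.50; AND[min(a, b)] → w = 0.43

0.43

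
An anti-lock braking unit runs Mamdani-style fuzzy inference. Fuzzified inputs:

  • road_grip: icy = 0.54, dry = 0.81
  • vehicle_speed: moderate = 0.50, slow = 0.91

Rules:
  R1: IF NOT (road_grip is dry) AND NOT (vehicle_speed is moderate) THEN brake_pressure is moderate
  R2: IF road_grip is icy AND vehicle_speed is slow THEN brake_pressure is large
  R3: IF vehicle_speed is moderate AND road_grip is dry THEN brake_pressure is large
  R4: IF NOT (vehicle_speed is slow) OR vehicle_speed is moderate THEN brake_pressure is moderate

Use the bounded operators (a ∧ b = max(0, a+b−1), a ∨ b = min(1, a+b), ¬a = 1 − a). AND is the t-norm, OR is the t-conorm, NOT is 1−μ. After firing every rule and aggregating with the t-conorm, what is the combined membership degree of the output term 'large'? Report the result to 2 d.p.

0.76

R1: ¬dry=1−0.81=0.19, ¬moderate=1−0.50=0.50; AND[max(0, a+b−1)] → w = 0.00
R2: icy=0.54, slow=0.91; AND[max(0, a+b−1)] → w = 0.45
R3: moderate=0.50, dry=0.81; AND[max(0, a+b−1)] → w = 0.31
R4: ¬slow=1−0.91=0.09, moderate=0.50; OR[min(1, a+b)] → w = 0.59
Rules with consequent 'large': {R2, R3} → strengths 0.45, 0.31
Aggregate via t-conorm [min(1, a+b)]: 0.76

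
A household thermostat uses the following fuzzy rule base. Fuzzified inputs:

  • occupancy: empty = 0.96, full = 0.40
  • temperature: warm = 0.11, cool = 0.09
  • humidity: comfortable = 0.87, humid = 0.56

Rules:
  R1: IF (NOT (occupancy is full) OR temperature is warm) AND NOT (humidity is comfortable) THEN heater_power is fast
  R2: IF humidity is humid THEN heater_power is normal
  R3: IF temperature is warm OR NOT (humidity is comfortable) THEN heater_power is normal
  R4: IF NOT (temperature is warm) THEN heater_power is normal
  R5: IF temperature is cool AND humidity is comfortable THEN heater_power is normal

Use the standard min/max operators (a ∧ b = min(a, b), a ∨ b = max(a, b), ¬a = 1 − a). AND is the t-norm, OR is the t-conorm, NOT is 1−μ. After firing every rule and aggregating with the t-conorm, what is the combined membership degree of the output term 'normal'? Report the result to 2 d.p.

R1: (¬full=1−0.40=0.60 OR warm=0.11) = 0.60; AND[min(a, b)] with ¬comfortable=1−0.87=0.13 → w = 0.13
R2: humid=0.56 → w = 0.56
R3: warm=0.11, ¬comfortable=1−0.87=0.13; OR[max(a, b)] → w = 0.13
R4: ¬warm=1−0.11=0.89 → w = 0.89
R5: cool=0.09, comfortable=0.87; AND[min(a, b)] → w = 0.09
Rules with consequent 'normal': {R2, R3, R4, R5} → strengths 0.56, 0.13, 0.89, 0.09
Aggregate via t-conorm [max(a, b)]: 0.89

0.89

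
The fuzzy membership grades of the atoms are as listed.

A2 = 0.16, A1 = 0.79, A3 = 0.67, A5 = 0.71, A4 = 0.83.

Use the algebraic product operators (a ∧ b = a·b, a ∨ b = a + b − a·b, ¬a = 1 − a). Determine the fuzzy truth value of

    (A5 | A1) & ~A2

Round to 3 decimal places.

0.789

A5 | A1 = a + b − a·b on (0.7100, 0.7900) = 0.9391
~A2 = 1 − 0.1600 = 0.8400
(A5 | A1) & ~A2 = a·b on (0.9391, 0.8400) = 0.7888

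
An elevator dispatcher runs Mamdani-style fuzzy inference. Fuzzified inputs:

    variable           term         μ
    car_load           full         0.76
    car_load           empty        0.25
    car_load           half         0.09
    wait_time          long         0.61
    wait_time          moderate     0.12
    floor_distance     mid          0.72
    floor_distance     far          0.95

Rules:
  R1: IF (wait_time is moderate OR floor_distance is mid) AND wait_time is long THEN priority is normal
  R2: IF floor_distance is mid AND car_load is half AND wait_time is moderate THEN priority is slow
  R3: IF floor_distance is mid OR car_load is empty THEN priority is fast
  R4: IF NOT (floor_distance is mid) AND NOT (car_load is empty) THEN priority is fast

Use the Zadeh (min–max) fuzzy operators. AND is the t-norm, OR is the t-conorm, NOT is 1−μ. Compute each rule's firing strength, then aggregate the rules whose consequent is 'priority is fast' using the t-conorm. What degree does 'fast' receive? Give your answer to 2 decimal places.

R1: (moderate=0.12 OR mid=0.72) = 0.72; AND[min(a, b)] with long=0.61 → w = 0.61
R2: mid=0.72, half=0.09, moderate=0.12; AND[min(a, b)] → w = 0.09
R3: mid=0.72, empty=0.25; OR[max(a, b)] → w = 0.72
R4: ¬mid=1−0.72=0.28, ¬empty=1−0.25=0.75; AND[min(a, b)] → w = 0.28
Rules with consequent 'fast': {R3, R4} → strengths 0.72, 0.28
Aggregate via t-conorm [max(a, b)]: 0.72

0.72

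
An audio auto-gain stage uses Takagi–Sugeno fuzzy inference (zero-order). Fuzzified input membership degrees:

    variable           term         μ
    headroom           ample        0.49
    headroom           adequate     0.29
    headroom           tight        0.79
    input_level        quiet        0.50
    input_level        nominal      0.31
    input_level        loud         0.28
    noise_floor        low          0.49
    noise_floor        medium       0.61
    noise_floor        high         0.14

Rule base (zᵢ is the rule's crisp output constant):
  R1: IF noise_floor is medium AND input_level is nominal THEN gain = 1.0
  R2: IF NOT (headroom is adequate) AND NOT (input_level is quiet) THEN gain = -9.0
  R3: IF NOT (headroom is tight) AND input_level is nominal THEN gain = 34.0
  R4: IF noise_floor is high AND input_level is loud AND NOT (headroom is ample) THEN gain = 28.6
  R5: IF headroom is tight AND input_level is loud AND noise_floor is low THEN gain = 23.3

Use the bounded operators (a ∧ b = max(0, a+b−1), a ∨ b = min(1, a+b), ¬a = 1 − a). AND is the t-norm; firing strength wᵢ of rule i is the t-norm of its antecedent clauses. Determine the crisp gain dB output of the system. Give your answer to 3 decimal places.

-9.000

R1 (z=1.0): medium=0.61, nominal=0.31; AND[max(0, a+b−1)] → w = 0.00
R2 (z=-9.0): ¬adequate=1−0.29=0.71, ¬quiet=1−0.50=0.50; AND[max(0, a+b−1)] → w = 0.21
R3 (z=34.0): ¬tight=1−0.79=0.21, nominal=0.31; AND[max(0, a+b−1)] → w = 0.00
R4 (z=28.6): high=0.14, loud=0.28, ¬ample=1−0.49=0.51; AND[max(0, a+b−1)] → w = 0.00
R5 (z=23.3): tight=0.79, loud=0.28, low=0.49; AND[max(0, a+b−1)] → w = 0.00
Weighted average = (0.00·1.0 + 0.21·-9.0 + 0.00·34.0 + 0.00·28.6 + 0.00·23.3) / (0.00 + 0.21 + 0.00 + 0.00 + 0.00)
  = -1.8900 / 0.2100 = -9.000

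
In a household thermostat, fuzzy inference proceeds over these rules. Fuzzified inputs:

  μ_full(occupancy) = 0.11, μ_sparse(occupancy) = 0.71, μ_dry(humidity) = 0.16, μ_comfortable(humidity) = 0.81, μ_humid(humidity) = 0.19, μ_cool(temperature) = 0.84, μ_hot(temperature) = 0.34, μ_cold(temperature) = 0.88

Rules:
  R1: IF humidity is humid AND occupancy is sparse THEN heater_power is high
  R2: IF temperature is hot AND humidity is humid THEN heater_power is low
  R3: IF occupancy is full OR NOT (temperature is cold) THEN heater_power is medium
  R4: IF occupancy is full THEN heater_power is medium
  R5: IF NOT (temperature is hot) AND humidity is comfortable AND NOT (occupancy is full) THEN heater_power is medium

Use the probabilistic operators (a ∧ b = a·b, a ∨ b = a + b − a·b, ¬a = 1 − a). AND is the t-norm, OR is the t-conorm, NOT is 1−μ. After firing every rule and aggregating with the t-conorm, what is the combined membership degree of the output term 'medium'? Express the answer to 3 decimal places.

0.635

R1: humid=0.19, sparse=0.71; AND[a·b] → w = 0.1349
R2: hot=0.34, humid=0.19; AND[a·b] → w = 0.0646
R3: full=0.11, ¬cold=1−0.88=0.12; OR[a + b − a·b] → w = 0.2168
R4: full=0.11 → w = 0.1100
R5: ¬hot=1−0.34=0.66, comfortable=0.81, ¬full=1−0.11=0.89; AND[a·b] → w = 0.4758
Rules with consequent 'medium': {R3, R4, R5} → strengths 0.2168, 0.1100, 0.4758
Aggregate via t-conorm [a + b − a·b]: 0.6346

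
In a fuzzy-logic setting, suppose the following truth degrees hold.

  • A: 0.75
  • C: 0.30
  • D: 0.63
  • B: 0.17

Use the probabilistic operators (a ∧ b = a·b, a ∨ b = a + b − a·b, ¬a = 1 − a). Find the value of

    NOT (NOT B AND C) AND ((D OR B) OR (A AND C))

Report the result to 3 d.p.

0.572

NOT B = 1 − 0.1700 = 0.8300
NOT B AND C = a·b on (0.8300, 0.3000) = 0.2490
NOT (NOT B AND C) = 1 − 0.2490 = 0.7510
D OR B = a + b − a·b on (0.6300, 0.1700) = 0.6929
A AND C = a·b on (0.7500, 0.3000) = 0.2250
(D OR B) OR (A AND C) = a + b − a·b on (0.6929, 0.2250) = 0.7620
NOT (NOT B AND C) AND ((D OR B) OR (A AND C)) = a·b on (0.7510, 0.7620) = 0.5723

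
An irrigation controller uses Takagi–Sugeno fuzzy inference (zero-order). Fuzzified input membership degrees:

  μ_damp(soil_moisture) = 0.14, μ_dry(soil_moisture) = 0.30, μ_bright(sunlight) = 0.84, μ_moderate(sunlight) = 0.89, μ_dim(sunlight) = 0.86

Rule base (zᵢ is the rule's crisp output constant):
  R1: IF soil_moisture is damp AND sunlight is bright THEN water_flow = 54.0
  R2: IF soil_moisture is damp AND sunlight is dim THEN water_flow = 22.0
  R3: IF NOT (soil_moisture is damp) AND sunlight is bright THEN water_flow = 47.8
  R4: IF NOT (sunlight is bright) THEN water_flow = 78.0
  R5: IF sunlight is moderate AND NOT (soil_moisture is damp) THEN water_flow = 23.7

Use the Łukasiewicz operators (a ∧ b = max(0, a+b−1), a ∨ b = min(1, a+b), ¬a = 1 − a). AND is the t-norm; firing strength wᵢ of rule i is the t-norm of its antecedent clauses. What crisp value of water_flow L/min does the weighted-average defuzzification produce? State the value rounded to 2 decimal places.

R1 (z=54.0): damp=0.14, bright=0.84; AND[max(0, a+b−1)] → w = 0.00
R2 (z=22.0): damp=0.14, dim=0.86; AND[max(0, a+b−1)] → w = 0.00
R3 (z=47.8): ¬damp=1−0.14=0.86, bright=0.84; AND[max(0, a+b−1)] → w = 0.70
R4 (z=78.0): ¬bright=1−0.84=0.16 → w = 0.16
R5 (z=23.7): moderate=0.89, ¬damp=1−0.14=0.86; AND[max(0, a+b−1)] → w = 0.75
Weighted average = (0.00·54.0 + 0.00·22.0 + 0.70·47.8 + 0.16·78.0 + 0.75·23.7) / (0.00 + 0.00 + 0.70 + 0.16 + 0.75)
  = 63.7150 / 1.6100 = 39.57

39.57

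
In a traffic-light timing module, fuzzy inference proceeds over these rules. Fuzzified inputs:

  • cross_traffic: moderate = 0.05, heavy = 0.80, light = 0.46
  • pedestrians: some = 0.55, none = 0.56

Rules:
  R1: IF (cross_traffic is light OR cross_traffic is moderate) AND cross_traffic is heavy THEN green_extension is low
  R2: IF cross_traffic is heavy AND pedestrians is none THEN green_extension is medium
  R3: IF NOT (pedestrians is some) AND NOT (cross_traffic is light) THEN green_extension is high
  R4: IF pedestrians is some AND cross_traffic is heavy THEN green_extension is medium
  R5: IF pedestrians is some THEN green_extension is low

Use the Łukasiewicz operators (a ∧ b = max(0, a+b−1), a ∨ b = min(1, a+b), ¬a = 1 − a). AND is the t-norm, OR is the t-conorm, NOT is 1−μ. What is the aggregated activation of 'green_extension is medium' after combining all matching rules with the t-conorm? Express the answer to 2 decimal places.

0.71

R1: (light=0.46 OR moderate=0.05) = 0.51; AND[max(0, a+b−1)] with heavy=0.80 → w = 0.31
R2: heavy=0.80, none=0.56; AND[max(0, a+b−1)] → w = 0.36
R3: ¬some=1−0.55=0.45, ¬light=1−0.46=0.54; AND[max(0, a+b−1)] → w = 0.00
R4: some=0.55, heavy=0.80; AND[max(0, a+b−1)] → w = 0.35
R5: some=0.55 → w = 0.55
Rules with consequent 'medium': {R2, R4} → strengths 0.36, 0.35
Aggregate via t-conorm [min(1, a+b)]: 0.71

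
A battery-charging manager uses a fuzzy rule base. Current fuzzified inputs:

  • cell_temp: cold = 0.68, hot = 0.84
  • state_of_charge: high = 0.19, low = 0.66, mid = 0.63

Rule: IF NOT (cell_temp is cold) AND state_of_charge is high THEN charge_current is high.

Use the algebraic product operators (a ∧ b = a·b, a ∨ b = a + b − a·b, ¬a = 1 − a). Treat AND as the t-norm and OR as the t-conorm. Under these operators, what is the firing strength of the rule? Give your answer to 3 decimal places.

0.061

firing strength: ¬cold=1−0.68=0.32, high=0.19; AND[a·b] → w = 0.0608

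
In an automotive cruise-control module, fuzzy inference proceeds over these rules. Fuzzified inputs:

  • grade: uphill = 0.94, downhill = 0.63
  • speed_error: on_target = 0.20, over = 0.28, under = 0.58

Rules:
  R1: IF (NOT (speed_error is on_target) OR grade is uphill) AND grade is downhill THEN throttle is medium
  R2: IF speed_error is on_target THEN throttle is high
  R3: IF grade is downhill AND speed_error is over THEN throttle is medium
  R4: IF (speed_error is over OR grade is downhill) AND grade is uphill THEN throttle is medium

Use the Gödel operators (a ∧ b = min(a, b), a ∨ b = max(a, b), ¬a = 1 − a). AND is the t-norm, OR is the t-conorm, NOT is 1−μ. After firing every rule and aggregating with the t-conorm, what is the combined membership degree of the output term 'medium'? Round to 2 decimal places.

0.63

R1: (¬on_target=1−0.20=0.80 OR uphill=0.94) = 0.94; AND[min(a, b)] with downhill=0.63 → w = 0.63
R2: on_target=0.20 → w = 0.20
R3: downhill=0.63, over=0.28; AND[min(a, b)] → w = 0.28
R4: (over=0.28 OR downhill=0.63) = 0.63; AND[min(a, b)] with uphill=0.94 → w = 0.63
Rules with consequent 'medium': {R1, R3, R4} → strengths 0.63, 0.28, 0.63
Aggregate via t-conorm [max(a, b)]: 0.63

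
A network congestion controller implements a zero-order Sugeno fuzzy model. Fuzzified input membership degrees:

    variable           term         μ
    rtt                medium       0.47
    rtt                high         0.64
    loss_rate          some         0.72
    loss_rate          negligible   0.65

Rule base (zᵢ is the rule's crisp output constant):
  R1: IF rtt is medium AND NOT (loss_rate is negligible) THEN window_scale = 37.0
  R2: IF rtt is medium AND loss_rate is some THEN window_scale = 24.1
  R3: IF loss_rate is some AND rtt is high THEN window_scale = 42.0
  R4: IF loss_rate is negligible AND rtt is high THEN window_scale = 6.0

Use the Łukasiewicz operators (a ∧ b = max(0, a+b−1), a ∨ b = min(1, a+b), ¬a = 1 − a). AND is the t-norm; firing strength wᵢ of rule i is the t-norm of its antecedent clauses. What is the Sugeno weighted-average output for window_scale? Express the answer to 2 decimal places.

25.52

R1 (z=37.0): medium=0.47, ¬negligible=1−0.65=0.35; AND[max(0, a+b−1)] → w = 0.00
R2 (z=24.1): medium=0.47, some=0.72; AND[max(0, a+b−1)] → w = 0.19
R3 (z=42.0): some=0.72, high=0.64; AND[max(0, a+b−1)] → w = 0.36
R4 (z=6.0): negligible=0.65, high=0.64; AND[max(0, a+b−1)] → w = 0.29
Weighted average = (0.00·37.0 + 0.19·24.1 + 0.36·42.0 + 0.29·6.0) / (0.00 + 0.19 + 0.36 + 0.29)
  = 21.4390 / 0.8400 = 25.52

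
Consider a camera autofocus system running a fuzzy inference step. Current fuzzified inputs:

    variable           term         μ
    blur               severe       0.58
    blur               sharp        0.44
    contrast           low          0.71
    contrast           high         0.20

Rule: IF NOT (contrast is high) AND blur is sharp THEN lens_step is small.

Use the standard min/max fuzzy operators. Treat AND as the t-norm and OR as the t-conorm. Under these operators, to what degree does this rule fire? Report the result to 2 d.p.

firing strength: ¬high=1−0.20=0.80, sharp=0.44; AND[min(a, b)] → w = 0.44

0.44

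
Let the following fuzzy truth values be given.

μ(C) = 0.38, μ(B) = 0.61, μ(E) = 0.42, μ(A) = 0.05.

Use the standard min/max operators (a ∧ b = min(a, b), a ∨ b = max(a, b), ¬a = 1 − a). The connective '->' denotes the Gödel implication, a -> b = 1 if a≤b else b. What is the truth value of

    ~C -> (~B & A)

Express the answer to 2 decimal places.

0.05

~C = 1 − 0.38 = 0.62
~B = 1 − 0.61 = 0.39
~B & A = min(a, b) on (0.39, 0.05) = 0.05
~C -> (~B & A)  [Gödel: 1 if a≤b else b] with a=0.62, b=0.05 → 0.05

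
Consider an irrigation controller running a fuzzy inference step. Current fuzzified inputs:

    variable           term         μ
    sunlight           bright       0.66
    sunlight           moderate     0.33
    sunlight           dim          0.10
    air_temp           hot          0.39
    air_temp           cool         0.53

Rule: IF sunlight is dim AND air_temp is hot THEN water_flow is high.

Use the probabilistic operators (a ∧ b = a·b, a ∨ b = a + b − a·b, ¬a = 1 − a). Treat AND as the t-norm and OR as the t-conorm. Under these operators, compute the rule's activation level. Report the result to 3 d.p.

firing strength: dim=0.10, hot=0.39; AND[a·b] → w = 0.0390

0.039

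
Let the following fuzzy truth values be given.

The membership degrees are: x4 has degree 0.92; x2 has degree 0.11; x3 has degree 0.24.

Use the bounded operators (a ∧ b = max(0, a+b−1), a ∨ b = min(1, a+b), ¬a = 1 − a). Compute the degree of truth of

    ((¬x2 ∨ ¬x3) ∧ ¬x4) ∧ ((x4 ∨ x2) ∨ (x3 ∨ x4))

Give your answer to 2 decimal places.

¬x2 = 1 − 0.11 = 0.89
¬x3 = 1 − 0.24 = 0.76
¬x2 ∨ ¬x3 = min(1, a+b) on (0.89, 0.76) = 1.00
¬x4 = 1 − 0.92 = 0.08
(¬x2 ∨ ¬x3) ∧ ¬x4 = max(0, a+b−1) on (1.00, 0.08) = 0.08
x4 ∨ x2 = min(1, a+b) on (0.92, 0.11) = 1.00
x3 ∨ x4 = min(1, a+b) on (0.24, 0.92) = 1.00
(x4 ∨ x2) ∨ (x3 ∨ x4) = min(1, a+b) on (1.00, 1.00) = 1.00
((¬x2 ∨ ¬x3) ∧ ¬x4) ∧ ((x4 ∨ x2) ∨ (x3 ∨ x4)) = max(0, a+b−1) on (0.08, 1.00) = 0.08

0.08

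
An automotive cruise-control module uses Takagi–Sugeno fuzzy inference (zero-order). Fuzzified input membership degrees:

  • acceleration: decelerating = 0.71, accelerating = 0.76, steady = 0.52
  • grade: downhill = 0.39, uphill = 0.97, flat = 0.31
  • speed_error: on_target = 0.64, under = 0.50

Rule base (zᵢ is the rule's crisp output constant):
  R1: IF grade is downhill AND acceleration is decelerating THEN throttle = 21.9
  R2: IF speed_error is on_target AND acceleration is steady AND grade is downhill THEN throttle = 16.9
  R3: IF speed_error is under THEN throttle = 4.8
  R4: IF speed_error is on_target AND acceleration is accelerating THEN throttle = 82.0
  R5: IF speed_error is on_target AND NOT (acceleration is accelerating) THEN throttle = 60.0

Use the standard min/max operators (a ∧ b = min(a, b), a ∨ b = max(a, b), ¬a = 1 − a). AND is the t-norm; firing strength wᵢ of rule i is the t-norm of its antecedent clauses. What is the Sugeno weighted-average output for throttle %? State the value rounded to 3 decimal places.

39.080

R1 (z=21.9): downhill=0.39, decelerating=0.71; AND[min(a, b)] → w = 0.39
R2 (z=16.9): on_target=0.64, steady=0.52, downhill=0.39; AND[min(a, b)] → w = 0.39
R3 (z=4.8): under=0.50 → w = 0.50
R4 (z=82.0): on_target=0.64, accelerating=0.76; AND[min(a, b)] → w = 0.64
R5 (z=60.0): on_target=0.64, ¬accelerating=1−0.76=0.24; AND[min(a, b)] → w = 0.24
Weighted average = (0.39·21.9 + 0.39·16.9 + 0.50·4.8 + 0.64·82.0 + 0.24·60.0) / (0.39 + 0.39 + 0.50 + 0.64 + 0.24)
  = 84.4120 / 2.1600 = 39.080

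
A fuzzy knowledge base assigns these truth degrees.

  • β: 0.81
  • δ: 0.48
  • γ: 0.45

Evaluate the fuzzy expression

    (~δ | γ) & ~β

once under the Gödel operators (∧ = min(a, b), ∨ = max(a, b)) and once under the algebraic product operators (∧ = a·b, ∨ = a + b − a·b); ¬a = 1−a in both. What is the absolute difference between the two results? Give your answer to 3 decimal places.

0.050

Under Gödel:
  ~δ = 1 − 0.48 = 0.52
  ~δ | γ = max(a, b) on (0.52, 0.45) = 0.52
  ~β = 1 − 0.81 = 0.19
  (~δ | γ) & ~β = min(a, b) on (0.52, 0.19) = 0.19
  → value = 0.1900
Under algebraic product:
  ~δ = 1 − 0.4800 = 0.5200
  ~δ | γ = a + b − a·b on (0.5200, 0.4500) = 0.7360
  ~β = 1 − 0.8100 = 0.1900
  (~δ | γ) & ~β = a·b on (0.7360, 0.1900) = 0.1398
  → value = 0.1398
|0.1900 − 0.1398| = 0.050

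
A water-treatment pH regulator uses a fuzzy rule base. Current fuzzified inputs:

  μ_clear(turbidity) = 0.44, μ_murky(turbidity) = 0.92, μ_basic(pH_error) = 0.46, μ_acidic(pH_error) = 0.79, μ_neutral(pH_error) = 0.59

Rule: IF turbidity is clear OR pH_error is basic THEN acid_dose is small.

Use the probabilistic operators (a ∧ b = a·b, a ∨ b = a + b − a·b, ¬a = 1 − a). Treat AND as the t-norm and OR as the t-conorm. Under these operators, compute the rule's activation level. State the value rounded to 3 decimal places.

0.698

firing strength: clear=0.44, basic=0.46; OR[a + b − a·b] → w = 0.6976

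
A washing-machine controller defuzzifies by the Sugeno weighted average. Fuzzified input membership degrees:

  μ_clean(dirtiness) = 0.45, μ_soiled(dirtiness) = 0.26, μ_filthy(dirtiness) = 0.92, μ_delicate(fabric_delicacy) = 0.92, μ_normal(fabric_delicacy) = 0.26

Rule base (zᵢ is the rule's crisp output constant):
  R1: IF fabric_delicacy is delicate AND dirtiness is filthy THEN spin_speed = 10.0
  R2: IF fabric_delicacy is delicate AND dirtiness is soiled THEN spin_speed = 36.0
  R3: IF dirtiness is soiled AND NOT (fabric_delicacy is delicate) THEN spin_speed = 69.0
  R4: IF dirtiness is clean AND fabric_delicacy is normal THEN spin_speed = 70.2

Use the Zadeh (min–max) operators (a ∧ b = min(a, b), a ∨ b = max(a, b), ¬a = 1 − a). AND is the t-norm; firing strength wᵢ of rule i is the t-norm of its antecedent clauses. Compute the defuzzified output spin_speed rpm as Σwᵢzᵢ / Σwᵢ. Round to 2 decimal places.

27.85

R1 (z=10.0): delicate=0.92, filthy=0.92; AND[min(a, b)] → w = 0.92
R2 (z=36.0): delicate=0.92, soiled=0.26; AND[min(a, b)] → w = 0.26
R3 (z=69.0): soiled=0.26, ¬delicate=1−0.92=0.08; AND[min(a, b)] → w = 0.08
R4 (z=70.2): clean=0.45, normal=0.26; AND[min(a, b)] → w = 0.26
Weighted average = (0.92·10.0 + 0.26·36.0 + 0.08·69.0 + 0.26·70.2) / (0.92 + 0.26 + 0.08 + 0.26)
  = 42.3320 / 1.5200 = 27.85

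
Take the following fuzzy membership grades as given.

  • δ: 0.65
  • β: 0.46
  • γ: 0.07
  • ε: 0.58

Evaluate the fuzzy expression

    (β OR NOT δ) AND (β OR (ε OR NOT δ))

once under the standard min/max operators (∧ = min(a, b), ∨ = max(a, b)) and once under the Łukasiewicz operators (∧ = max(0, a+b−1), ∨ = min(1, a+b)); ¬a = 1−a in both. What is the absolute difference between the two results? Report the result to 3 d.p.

0.350

Under standard min/max:
  NOT δ = 1 − 0.65 = 0.35
  β OR NOT δ = max(a, b) on (0.46, 0.35) = 0.46
  NOT δ = 1 − 0.65 = 0.35
  ε OR NOT δ = max(a, b) on (0.58, 0.35) = 0.58
  β OR (ε OR NOT δ) = max(a, b) on (0.46, 0.58) = 0.58
  (β OR NOT δ) AND (β OR (ε OR NOT δ)) = min(a, b) on (0.46, 0.58) = 0.46
  → value = 0.4600
Under Łukasiewicz:
  NOT δ = 1 − 0.65 = 0.35
  β OR NOT δ = min(1, a+b) on (0.46, 0.35) = 0.81
  NOT δ = 1 − 0.65 = 0.35
  ε OR NOT δ = min(1, a+b) on (0.58, 0.35) = 0.93
  β OR (ε OR NOT δ) = min(1, a+b) on (0.46, 0.93) = 1.00
  (β OR NOT δ) AND (β OR (ε OR NOT δ)) = max(0, a+b−1) on (0.81, 1.00) = 0.81
  → value = 0.8100
|0.4600 − 0.8100| = 0.350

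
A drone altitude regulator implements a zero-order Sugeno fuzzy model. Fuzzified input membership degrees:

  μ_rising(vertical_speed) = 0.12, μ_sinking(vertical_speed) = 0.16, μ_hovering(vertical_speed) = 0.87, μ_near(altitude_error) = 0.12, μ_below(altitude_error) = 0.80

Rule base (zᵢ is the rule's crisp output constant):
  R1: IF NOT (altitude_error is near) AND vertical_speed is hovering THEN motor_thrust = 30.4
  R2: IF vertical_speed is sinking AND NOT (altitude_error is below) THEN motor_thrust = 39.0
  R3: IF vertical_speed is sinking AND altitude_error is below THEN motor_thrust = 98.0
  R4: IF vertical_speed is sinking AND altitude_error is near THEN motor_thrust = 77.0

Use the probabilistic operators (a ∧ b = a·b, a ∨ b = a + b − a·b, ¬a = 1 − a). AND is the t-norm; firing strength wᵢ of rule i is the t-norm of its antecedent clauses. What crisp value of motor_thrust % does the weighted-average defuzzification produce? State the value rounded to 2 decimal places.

R1 (z=30.4): ¬near=1−0.12=0.88, hovering=0.87; AND[a·b] → w = 0.7656
R2 (z=39.0): sinking=0.16, ¬below=1−0.80=0.20; AND[a·b] → w = 0.0320
R3 (z=98.0): sinking=0.16, below=0.80; AND[a·b] → w = 0.1280
R4 (z=77.0): sinking=0.16, near=0.12; AND[a·b] → w = 0.0192
Weighted average = (0.7656·30.4 + 0.0320·39.0 + 0.1280·98.0 + 0.0192·77.0) / (0.7656 + 0.0320 + 0.1280 + 0.0192)
  = 38.5446 / 0.9448 = 40.80

40.80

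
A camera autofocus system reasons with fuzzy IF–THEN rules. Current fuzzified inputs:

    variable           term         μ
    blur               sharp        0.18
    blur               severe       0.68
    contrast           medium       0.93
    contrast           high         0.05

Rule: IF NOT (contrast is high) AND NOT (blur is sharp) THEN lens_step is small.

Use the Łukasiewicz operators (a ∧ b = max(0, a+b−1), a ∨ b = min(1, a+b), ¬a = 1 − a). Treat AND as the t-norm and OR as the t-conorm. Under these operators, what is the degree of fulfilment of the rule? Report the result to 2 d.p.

0.77

firing strength: ¬high=1−0.05=0.95, ¬sharp=1−0.18=0.82; AND[max(0, a+b−1)] → w = 0.77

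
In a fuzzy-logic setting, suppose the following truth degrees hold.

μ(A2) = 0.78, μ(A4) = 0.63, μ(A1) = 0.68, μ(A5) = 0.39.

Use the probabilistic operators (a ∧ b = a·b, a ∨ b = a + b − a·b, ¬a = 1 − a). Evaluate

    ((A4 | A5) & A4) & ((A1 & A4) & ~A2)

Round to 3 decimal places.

0.046

A4 | A5 = a + b − a·b on (0.6300, 0.3900) = 0.7743
(A4 | A5) & A4 = a·b on (0.7743, 0.6300) = 0.4878
A1 & A4 = a·b on (0.6800, 0.6300) = 0.4284
~A2 = 1 − 0.7800 = 0.2200
(A1 & A4) & ~A2 = a·b on (0.4284, 0.2200) = 0.0942
((A4 | A5) & A4) & ((A1 & A4) & ~A2) = a·b on (0.4878, 0.0942) = 0.0460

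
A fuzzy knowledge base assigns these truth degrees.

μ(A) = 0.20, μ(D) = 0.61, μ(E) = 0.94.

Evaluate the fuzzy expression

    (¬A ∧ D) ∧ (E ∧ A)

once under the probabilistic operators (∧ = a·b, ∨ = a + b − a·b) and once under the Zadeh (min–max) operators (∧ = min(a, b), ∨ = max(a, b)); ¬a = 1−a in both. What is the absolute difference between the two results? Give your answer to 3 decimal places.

0.108

Under probabilistic:
  ¬A = 1 − 0.2000 = 0.8000
  ¬A ∧ D = a·b on (0.8000, 0.6100) = 0.4880
  E ∧ A = a·b on (0.9400, 0.2000) = 0.1880
  (¬A ∧ D) ∧ (E ∧ A) = a·b on (0.4880, 0.1880) = 0.0917
  → value = 0.0917
Under Zadeh (min–max):
  ¬A = 1 − 0.20 = 0.80
  ¬A ∧ D = min(a, b) on (0.80, 0.61) = 0.61
  E ∧ A = min(a, b) on (0.94, 0.20) = 0.20
  (¬A ∧ D) ∧ (E ∧ A) = min(a, b) on (0.61, 0.20) = 0.20
  → value = 0.2000
|0.0917 − 0.2000| = 0.108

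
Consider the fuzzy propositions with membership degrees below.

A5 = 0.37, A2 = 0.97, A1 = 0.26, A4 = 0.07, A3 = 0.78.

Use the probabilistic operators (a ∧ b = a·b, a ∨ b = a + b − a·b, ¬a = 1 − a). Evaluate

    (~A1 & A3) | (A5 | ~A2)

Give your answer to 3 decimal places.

~A1 = 1 − 0.2600 = 0.7400
~A1 & A3 = a·b on (0.7400, 0.7800) = 0.5772
~A2 = 1 − 0.9700 = 0.0300
A5 | ~A2 = a + b − a·b on (0.3700, 0.0300) = 0.3889
(~A1 & A3) | (A5 | ~A2) = a + b − a·b on (0.5772, 0.3889) = 0.7416

0.742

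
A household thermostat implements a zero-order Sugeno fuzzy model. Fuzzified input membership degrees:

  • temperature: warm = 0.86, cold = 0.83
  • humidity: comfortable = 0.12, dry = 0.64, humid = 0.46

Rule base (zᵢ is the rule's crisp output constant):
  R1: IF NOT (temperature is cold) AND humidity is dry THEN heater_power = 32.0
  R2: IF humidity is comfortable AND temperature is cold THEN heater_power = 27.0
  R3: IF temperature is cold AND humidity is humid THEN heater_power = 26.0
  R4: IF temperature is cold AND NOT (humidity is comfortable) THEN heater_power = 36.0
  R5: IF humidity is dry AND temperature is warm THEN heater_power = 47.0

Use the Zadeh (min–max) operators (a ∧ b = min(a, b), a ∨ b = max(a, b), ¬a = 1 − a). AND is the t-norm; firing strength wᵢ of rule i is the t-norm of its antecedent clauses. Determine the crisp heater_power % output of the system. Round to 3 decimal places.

R1 (z=32.0): ¬cold=1−0.83=0.17, dry=0.64; AND[min(a, b)] → w = 0.17
R2 (z=27.0): comfortable=0.12, cold=0.83; AND[min(a, b)] → w = 0.12
R3 (z=26.0): cold=0.83, humid=0.46; AND[min(a, b)] → w = 0.46
R4 (z=36.0): cold=0.83, ¬comfortable=1−0.12=0.88; AND[min(a, b)] → w = 0.83
R5 (z=47.0): dry=0.64, warm=0.86; AND[min(a, b)] → w = 0.64
Weighted average = (0.17·32.0 + 0.12·27.0 + 0.46·26.0 + 0.83·36.0 + 0.64·47.0) / (0.17 + 0.12 + 0.46 + 0.83 + 0.64)
  = 80.6000 / 2.2200 = 36.306

36.306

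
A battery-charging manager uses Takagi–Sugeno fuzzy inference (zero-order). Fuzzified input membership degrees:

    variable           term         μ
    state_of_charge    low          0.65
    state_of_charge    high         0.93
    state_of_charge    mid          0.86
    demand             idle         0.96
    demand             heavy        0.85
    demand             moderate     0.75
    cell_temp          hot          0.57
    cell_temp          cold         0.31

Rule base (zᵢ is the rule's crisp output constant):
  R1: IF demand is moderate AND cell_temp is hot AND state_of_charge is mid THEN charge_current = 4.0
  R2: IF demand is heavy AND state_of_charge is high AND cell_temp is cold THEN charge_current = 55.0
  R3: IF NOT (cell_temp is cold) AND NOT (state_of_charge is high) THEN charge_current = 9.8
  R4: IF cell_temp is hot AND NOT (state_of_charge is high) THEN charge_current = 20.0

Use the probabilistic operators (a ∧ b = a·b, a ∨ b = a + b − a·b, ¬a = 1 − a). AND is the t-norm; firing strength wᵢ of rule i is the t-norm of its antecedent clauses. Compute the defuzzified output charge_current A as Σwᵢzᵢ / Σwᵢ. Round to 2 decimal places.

23.14

R1 (z=4.0): moderate=0.75, hot=0.57, mid=0.86; AND[a·b] → w = 0.3676
R2 (z=55.0): heavy=0.85, high=0.93, cold=0.31; AND[a·b] → w = 0.2451
R3 (z=9.8): ¬cold=1−0.31=0.69, ¬high=1−0.93=0.07; AND[a·b] → w = 0.0483
R4 (z=20.0): hot=0.57, ¬high=1−0.93=0.07; AND[a·b] → w = 0.0399
Weighted average = (0.3676·4.0 + 0.2451·55.0 + 0.0483·9.8 + 0.0399·20.0) / (0.3676 + 0.2451 + 0.0483 + 0.0399)
  = 16.2200 / 0.7009 = 23.14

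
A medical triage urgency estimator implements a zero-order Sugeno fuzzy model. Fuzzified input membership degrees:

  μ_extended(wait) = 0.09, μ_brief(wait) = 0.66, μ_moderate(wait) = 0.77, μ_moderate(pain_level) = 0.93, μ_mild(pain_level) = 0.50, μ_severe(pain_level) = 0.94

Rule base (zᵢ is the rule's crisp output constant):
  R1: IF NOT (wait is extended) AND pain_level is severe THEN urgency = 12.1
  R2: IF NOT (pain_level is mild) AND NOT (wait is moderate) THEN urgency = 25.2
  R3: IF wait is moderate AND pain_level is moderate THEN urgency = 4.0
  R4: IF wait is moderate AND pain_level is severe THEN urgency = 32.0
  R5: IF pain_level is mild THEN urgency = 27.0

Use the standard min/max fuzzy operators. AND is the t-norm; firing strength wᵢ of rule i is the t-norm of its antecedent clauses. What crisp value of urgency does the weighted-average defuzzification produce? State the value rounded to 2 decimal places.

18.25

R1 (z=12.1): ¬extended=1−0.09=0.91, severe=0.94; AND[min(a, b)] → w = 0.91
R2 (z=25.2): ¬mild=1−0.50=0.50, ¬moderate=1−0.77=0.23; AND[min(a, b)] → w = 0.23
R3 (z=4.0): moderate=0.77, moderate=0.93; AND[min(a, b)] → w = 0.77
R4 (z=32.0): moderate=0.77, severe=0.94; AND[min(a, b)] → w = 0.77
R5 (z=27.0): mild=0.50 → w = 0.50
Weighted average = (0.91·12.1 + 0.23·25.2 + 0.77·4.0 + 0.77·32.0 + 0.50·27.0) / (0.91 + 0.23 + 0.77 + 0.77 + 0.50)
  = 58.0270 / 3.1800 = 18.25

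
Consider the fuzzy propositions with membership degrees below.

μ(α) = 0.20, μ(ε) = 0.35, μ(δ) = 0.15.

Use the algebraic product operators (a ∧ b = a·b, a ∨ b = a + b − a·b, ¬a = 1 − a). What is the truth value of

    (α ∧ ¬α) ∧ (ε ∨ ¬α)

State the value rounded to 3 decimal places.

¬α = 1 − 0.2000 = 0.8000
α ∧ ¬α = a·b on (0.2000, 0.8000) = 0.1600
¬α = 1 − 0.2000 = 0.8000
ε ∨ ¬α = a + b − a·b on (0.3500, 0.8000) = 0.8700
(α ∧ ¬α) ∧ (ε ∨ ¬α) = a·b on (0.1600, 0.8700) = 0.1392

0.139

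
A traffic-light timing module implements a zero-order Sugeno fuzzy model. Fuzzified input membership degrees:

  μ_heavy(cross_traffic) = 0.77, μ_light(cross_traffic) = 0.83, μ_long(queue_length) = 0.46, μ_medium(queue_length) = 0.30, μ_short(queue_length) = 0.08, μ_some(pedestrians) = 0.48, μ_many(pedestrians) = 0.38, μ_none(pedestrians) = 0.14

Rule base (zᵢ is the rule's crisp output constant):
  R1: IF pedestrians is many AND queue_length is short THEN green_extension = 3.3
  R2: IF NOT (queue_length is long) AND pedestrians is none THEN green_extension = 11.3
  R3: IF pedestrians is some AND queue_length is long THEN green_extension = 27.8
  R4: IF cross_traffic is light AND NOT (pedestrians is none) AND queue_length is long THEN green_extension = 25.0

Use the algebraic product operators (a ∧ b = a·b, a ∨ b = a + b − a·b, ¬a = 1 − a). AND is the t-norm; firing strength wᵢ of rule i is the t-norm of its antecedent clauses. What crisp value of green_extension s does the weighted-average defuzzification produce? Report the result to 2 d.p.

R1 (z=3.3): many=0.38, short=0.08; AND[a·b] → w = 0.0304
R2 (z=11.3): ¬long=1−0.46=0.54, none=0.14; AND[a·b] → w = 0.0756
R3 (z=27.8): some=0.48, long=0.46; AND[a·b] → w = 0.2208
R4 (z=25.0): light=0.83, ¬none=1−0.14=0.86, long=0.46; AND[a·b] → w = 0.3283
Weighted average = (0.0304·3.3 + 0.0756·11.3 + 0.2208·27.8 + 0.3283·25.0) / (0.0304 + 0.0756 + 0.2208 + 0.3283)
  = 15.3015 / 0.6551 = 23.36

23.36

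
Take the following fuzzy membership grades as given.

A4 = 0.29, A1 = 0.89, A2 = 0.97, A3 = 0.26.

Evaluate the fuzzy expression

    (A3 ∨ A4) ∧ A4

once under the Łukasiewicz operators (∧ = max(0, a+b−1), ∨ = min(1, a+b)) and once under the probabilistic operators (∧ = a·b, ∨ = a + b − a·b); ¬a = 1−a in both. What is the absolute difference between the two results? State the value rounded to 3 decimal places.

0.138

Under Łukasiewicz:
  A3 ∨ A4 = min(1, a+b) on (0.26, 0.29) = 0.55
  (A3 ∨ A4) ∧ A4 = max(0, a+b−1) on (0.55, 0.29) = 0.00
  → value = 0.0000
Under probabilistic:
  A3 ∨ A4 = a + b − a·b on (0.2600, 0.2900) = 0.4746
  (A3 ∨ A4) ∧ A4 = a·b on (0.4746, 0.2900) = 0.1376
  → value = 0.1376
|0.0000 − 0.1376| = 0.138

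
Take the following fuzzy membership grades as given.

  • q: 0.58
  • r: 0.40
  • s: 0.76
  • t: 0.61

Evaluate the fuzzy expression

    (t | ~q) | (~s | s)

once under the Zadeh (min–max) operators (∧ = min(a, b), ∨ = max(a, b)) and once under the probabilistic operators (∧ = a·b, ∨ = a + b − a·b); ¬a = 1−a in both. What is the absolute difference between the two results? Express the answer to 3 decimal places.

Under Zadeh (min–max):
  ~q = 1 − 0.58 = 0.42
  t | ~q = max(a, b) on (0.61, 0.42) = 0.61
  ~s = 1 − 0.76 = 0.24
  ~s | s = max(a, b) on (0.24, 0.76) = 0.76
  (t | ~q) | (~s | s) = max(a, b) on (0.61, 0.76) = 0.76
  → value = 0.7600
Under probabilistic:
  ~q = 1 − 0.5800 = 0.4200
  t | ~q = a + b − a·b on (0.6100, 0.4200) = 0.7738
  ~s = 1 − 0.7600 = 0.2400
  ~s | s = a + b − a·b on (0.2400, 0.7600) = 0.8176
  (t | ~q) | (~s | s) = a + b − a·b on (0.7738, 0.8176) = 0.9587
  → value = 0.9587
|0.7600 − 0.9587| = 0.199

0.199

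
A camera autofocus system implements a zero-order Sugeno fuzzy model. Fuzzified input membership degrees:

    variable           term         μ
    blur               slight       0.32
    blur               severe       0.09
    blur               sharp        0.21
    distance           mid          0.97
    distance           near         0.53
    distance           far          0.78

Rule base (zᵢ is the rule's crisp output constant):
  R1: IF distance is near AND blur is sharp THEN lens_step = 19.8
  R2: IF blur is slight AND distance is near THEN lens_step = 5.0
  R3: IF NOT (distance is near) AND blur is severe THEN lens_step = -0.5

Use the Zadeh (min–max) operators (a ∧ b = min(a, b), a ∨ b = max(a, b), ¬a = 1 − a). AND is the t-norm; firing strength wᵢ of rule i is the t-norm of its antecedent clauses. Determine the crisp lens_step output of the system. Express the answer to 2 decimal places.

9.21

R1 (z=19.8): near=0.53, sharp=0.21; AND[min(a, b)] → w = 0.21
R2 (z=5.0): slight=0.32, near=0.53; AND[min(a, b)] → w = 0.32
R3 (z=-0.5): ¬near=1−0.53=0.47, severe=0.09; AND[min(a, b)] → w = 0.09
Weighted average = (0.21·19.8 + 0.32·5.0 + 0.09·-0.5) / (0.21 + 0.32 + 0.09)
  = 5.7130 / 0.6200 = 9.21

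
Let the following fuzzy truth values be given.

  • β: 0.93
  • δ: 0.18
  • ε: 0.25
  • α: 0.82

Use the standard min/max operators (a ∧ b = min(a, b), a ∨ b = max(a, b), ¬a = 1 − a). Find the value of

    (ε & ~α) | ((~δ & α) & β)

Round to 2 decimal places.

~α = 1 − 0.82 = 0.18
ε & ~α = min(a, b) on (0.25, 0.18) = 0.18
~δ = 1 − 0.18 = 0.82
~δ & α = min(a, b) on (0.82, 0.82) = 0.82
(~δ & α) & β = min(a, b) on (0.82, 0.93) = 0.82
(ε & ~α) | ((~δ & α) & β) = max(a, b) on (0.18, 0.82) = 0.82

0.82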